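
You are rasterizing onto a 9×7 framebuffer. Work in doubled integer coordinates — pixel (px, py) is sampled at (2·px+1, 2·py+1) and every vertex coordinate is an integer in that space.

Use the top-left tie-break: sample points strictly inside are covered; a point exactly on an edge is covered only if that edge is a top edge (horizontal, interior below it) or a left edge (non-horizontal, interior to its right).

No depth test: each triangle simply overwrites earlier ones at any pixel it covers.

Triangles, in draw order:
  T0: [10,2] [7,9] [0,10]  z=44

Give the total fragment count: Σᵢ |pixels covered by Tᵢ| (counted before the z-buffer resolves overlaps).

T0:
  2·area = 46
  edge (10, 2)→(7, 9): d=(-3,7) right/bottom  bias=-1
  edge (7, 9)→(0, 10): d=(-7,1) right/bottom  bias=-1
  edge (0, 10)→(10, 2): d=(10,-8) top-left  bias=+0
    (4,1)@(9, 3): e=[4,40,2] → #
    (5,1)@(11, 3): e=[-10,38,18] → ·
    (3,2)@(7, 5): e=[12,28,6] → #
    (4,2)@(9, 5): e=[-2,26,22] → ·
    (2,3)@(5, 7): e=[20,16,10] → #
    (4,3)@(9, 7): e=[-8,12,42] → ·
    (1,4)@(3, 9): e=[28,4,14] → #
    (3,4)@(7, 9): e=[0,0,46] → ·  [on edge]
    (1,5)@(3, 11): e=[22,-10,34] → ·
    (2,5)@(5, 11): e=[8,-12,50] → ·
  covered (6 px):
    · · · · · · · · ·
    · · · · # · · · ·
    · · · # · · · · ·
    · · # # · · · · ·
    · # # · · · · · ·
    · · · · · · · · ·
    · · · · · · · · ·

Final: 6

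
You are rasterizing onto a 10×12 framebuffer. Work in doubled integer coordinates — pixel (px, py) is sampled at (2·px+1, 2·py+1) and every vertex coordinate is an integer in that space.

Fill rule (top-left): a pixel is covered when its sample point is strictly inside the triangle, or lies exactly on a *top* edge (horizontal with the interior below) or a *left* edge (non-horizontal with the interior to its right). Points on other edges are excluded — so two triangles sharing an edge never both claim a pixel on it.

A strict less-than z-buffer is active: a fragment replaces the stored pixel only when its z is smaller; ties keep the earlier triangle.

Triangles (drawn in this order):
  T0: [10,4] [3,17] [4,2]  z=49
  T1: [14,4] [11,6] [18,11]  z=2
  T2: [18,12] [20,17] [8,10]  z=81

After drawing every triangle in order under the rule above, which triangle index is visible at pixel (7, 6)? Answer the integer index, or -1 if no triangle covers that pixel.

T0:
  2·area = 92
  edge (10, 4)→(3, 17): d=(-7,13) right/bottom  bias=-1
  edge (3, 17)→(4, 2): d=(1,-15) top-left  bias=+0
  edge (4, 2)→(10, 4): d=(6,2) right/bottom  bias=-1
    (0,0)@(1, 1): e=[138,-46,0] → .  [on edge]
    (2,1)@(5, 3): e=[72,16,4] → X
    (3,1)@(7, 3): e=[46,46,0] → .  [on edge]
    (2,2)@(5, 5): e=[58,18,16] → X
    (3,2)@(7, 5): e=[32,48,12] → X
    (4,2)@(9, 5): e=[6,78,8] → X
    (5,2)@(11, 5): e=[-20,108,4] → .
    (6,2)@(13, 5): e=[-46,138,0] → .  [on edge]
    (2,3)@(5, 7): e=[44,20,28] → X
    (4,3)@(9, 7): e=[-8,80,20] → .
    (9,3)@(19, 7): e=[-138,230,0] → .  [on edge]
    (2,4)@(5, 9): e=[30,22,40] → X
    (1,8)@(3, 17): e=[0,0,92] → .  [on edge]
  covered (10 px):
    . . . . . . . . . .
    . . X . . . . . . .
    . . X X X . . . . .
    . . X X . . . . . .
    . . X X . . . . . .
    . . X . . . . . . .
    . . X . . . . . . .
    . . . . . . . . . .
    . . . . . . . . . .
    . . . . . . . . . .
    . . . . . . . . . .
    . . . . . . . . . .
T1:
  2·area = 29  (B↔C swapped to make it positive)
  edge (14, 4)→(18, 11): d=(4,7) right/bottom  bias=-1
  edge (18, 11)→(11, 6): d=(-7,-5) top-left  bias=+0
  edge (11, 6)→(14, 4): d=(3,-2) top-left  bias=+0
    (6,2)@(13, 5): e=[11,17,1] → X
    (7,2)@(15, 5): e=[-3,27,5] → .
    (6,3)@(13, 7): e=[19,3,7] → X
    (7,3)@(15, 7): e=[5,13,11] → X
    (8,3)@(17, 7): e=[-9,23,15] → .
    (6,4)@(13, 9): e=[27,-11,13] → .
    (7,4)@(15, 9): e=[13,-1,17] → .
  covered (3 px):
    . . . . . . . . . .
    . . . . . . . . . .
    . . . . . . X . . .
    . . . . . . X X . .
    . . . . . . . . . .
    . . . . . . . . . .
    . . . . . . . . . .
    . . . . . . . . . .
    . . . . . . . . . .
    . . . . . . . . . .
    . . . . . . . . . .
    . . . . . . . . . .
T2:
  2·area = 46
  edge (18, 12)→(20, 17): d=(2,5) right/bottom  bias=-1
  edge (20, 17)→(8, 10): d=(-12,-7) top-left  bias=+0
  edge (8, 10)→(18, 12): d=(10,2) right/bottom  bias=-1
    (1,4)@(3, 9): e=[69,-23,0] → .  [on edge]
    (5,5)@(11, 11): e=[33,9,4] → X
    (6,5)@(13, 11): e=[23,23,0] → .  [on edge]
    (5,6)@(11, 13): e=[37,-15,24] → .
    (7,6)@(15, 13): e=[17,13,16] → X
    (8,6)@(17, 13): e=[7,27,12] → X
    (9,6)@(19, 13): e=[-3,41,8] → .
    (7,7)@(15, 15): e=[21,-11,36] → .
    (8,7)@(17, 15): e=[11,3,32] → X
    (9,7)@(19, 15): e=[1,17,28] → X
    (8,8)@(17, 17): e=[15,-21,52] → .
    (9,8)@(19, 17): e=[5,-7,48] → .
  covered (5 px):
    . . . . . . . . . .
    . . . . . . . . . .
    . . . . . . . . . .
    . . . . . . . . . .
    . . . . . . . . . .
    . . . . . X . . . .
    . . . . . . . X X .
    . . . . . . . . X X
    . . . . . . . . . .
    . . . . . . . . . .
    . . . . . . . . . .
    . . . . . . . . . .

Z-buffer (winner per pixel, '.' = empty):
  . . . . . . . . . .
  . . 0 . . . . . . .
  . . 0 0 0 . 1 . . .
  . . 0 0 . . 1 1 . .
  . . 0 0 . . . . . .
  . . 0 . . 2 . . . .
  . . 0 . . . . 2 2 .
  . . . . . . . . 2 2
  . . . . . . . . . .
  . . . . . . . . . .
  . . . . . . . . . .
  . . . . . . . . . .

Answer: 2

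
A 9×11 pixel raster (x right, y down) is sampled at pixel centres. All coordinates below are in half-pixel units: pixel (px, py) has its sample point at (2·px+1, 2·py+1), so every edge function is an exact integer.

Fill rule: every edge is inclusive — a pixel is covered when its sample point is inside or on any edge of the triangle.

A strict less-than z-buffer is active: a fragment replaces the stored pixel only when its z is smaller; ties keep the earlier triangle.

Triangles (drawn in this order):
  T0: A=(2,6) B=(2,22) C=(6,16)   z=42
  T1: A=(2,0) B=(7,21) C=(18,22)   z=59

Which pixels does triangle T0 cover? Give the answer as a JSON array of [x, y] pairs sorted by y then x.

T0:
  2·area = 64  (B↔C swapped to make it positive)
  edge (2, 6)→(6, 16): d=(4,10) inclusive
  edge (6, 16)→(2, 22): d=(-4,6) inclusive
  edge (2, 22)→(2, 6): d=(0,-16) inclusive
    (1,4)@(3, 9): e=[2,46,16] → X
    (2,4)@(5, 9): e=[-18,34,48] → .
    (1,5)@(3, 11): e=[10,38,16] → X
    (2,5)@(5, 11): e=[-10,26,48] → .
    (1,6)@(3, 13): e=[18,30,16] → X
    (2,6)@(5, 13): e=[-2,18,48] → .
    (1,7)@(3, 15): e=[26,22,16] → X
    (2,7)@(5, 15): e=[6,10,48] → X
    (3,7)@(7, 15): e=[-14,-2,80] → .
    (1,8)@(3, 17): e=[34,14,16] → X
    (3,8)@(7, 17): e=[-6,-10,80] → .
    (1,9)@(3, 19): e=[42,6,16] → X
  covered (8 px):
    . . . . . . . . .
    . . . . . . . . .
    . . . . . . . . .
    . . . . . . . . .
    . X . . . . . . .
    . X . . . . . . .
    . X . . . . . . .
    . X X . . . . . .
    . X X . . . . . .
    . X . . . . . . .
    . . . . . . . . .
T1:
  2·area = 226  (B↔C swapped to make it positive)
  edge (2, 0)→(18, 22): d=(16,22) inclusive
  edge (18, 22)→(7, 21): d=(-11,-1) inclusive
  edge (7, 21)→(2, 0): d=(-5,-21) inclusive
    (1,1)@(3, 3): e=[26,194,6] → X
    (2,1)@(5, 3): e=[-18,196,48] → .
    (1,2)@(3, 5): e=[58,172,-4] → .
    (2,2)@(5, 5): e=[14,174,38] → X
    (3,2)@(7, 5): e=[-30,176,80] → .
    (2,3)@(5, 7): e=[46,152,28] → X
    (3,3)@(7, 7): e=[2,154,70] → X
    (4,3)@(9, 7): e=[-42,156,112] → .
    (2,4)@(5, 9): e=[78,130,18] → X
    (4,4)@(9, 9): e=[-10,134,102] → .
    (2,5)@(5, 11): e=[110,108,8] → X
    (4,5)@(9, 11): e=[22,112,92] → X
    (3,10)@(7, 21): e=[226,0,0] → X  [on edge]
  covered (30 px):
    . . . . . . . . .
    . X . . . . . . .
    . . X . . . . . .
    . . X X . . . . .
    . . X X . . . . .
    . . X X X . . . .
    . . . X X X . . .
    . . . X X X . . .
    . . . X X X X . .
    . . . X X X X X .
    . . . X X X X X X

Result: [[1,4],[1,5],[1,6],[1,7],[2,7],[1,8],[2,8],[1,9]]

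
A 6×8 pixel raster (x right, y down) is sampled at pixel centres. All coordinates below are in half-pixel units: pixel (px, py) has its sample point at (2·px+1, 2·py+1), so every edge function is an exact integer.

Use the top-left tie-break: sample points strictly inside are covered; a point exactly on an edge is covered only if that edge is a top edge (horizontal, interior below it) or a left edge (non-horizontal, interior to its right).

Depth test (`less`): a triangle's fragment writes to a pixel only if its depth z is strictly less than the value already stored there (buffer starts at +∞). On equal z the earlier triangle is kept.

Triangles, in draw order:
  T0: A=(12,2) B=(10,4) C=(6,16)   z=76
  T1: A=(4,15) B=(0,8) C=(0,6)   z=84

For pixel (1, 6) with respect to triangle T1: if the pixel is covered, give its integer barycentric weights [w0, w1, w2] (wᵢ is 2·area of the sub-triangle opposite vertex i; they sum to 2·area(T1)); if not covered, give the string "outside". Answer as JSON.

T0:
  2·area = 16  (B↔C swapped to make it positive)
  edge (12, 2)→(6, 16): d=(-6,14) right/bottom  bias=-1
  edge (6, 16)→(10, 4): d=(4,-12) top-left  bias=+0
  edge (10, 4)→(12, 2): d=(2,-2) top-left  bias=+0
    (5,0)@(11, 1): e=[20,0,-4] → .  [on edge]
    (5,1)@(11, 3): e=[8,8,0] → X  [on edge]
    (4,2)@(9, 5): e=[24,-8,0] → .  [on edge]
    (5,2)@(11, 5): e=[-4,16,4] → .
    (3,3)@(7, 7): e=[40,-24,0] → .  [on edge]
    (4,3)@(9, 7): e=[12,0,4] → X  [on edge]
    (5,3)@(11, 7): e=[-16,24,8] → .
    (2,4)@(5, 9): e=[56,-40,0] → .  [on edge]
    (4,4)@(9, 9): e=[0,8,8] → .  [on edge]
    (1,5)@(3, 11): e=[72,-56,0] → .  [on edge]
    (0,6)@(1, 13): e=[88,-72,0] → .  [on edge]
    (3,6)@(7, 13): e=[4,0,12] → X  [on edge]
  covered (3 px):
    . . . . . .
    . . . . . X
    . . . . . .
    . . . . X .
    . . . . . .
    . . . . . .
    . . . X . .
    . . . . . .
T1:
  2·area = 8
  edge (4, 15)→(0, 8): d=(-4,-7) top-left  bias=+0
  edge (0, 8)→(0, 6): d=(0,-2) top-left  bias=+0
  edge (0, 6)→(4, 15): d=(4,9) right/bottom  bias=-1
    (0,4)@(1, 9): e=[3,2,3] → X
    (1,4)@(3, 9): e=[17,6,-15] → .
    (0,5)@(1, 11): e=[-5,2,11] → .
    (1,6)@(3, 13): e=[1,6,1] → X
    (2,6)@(5, 13): e=[15,10,-17] → .
    (1,7)@(3, 15): e=[-7,6,9] → .
  covered (2 px):
    . . . . . .
    . . . . . .
    . . . . . .
    . . . . . .
    X . . . . .
    . . . . . .
    . X . . . .
    . . . . . .

Final: [6,1,1]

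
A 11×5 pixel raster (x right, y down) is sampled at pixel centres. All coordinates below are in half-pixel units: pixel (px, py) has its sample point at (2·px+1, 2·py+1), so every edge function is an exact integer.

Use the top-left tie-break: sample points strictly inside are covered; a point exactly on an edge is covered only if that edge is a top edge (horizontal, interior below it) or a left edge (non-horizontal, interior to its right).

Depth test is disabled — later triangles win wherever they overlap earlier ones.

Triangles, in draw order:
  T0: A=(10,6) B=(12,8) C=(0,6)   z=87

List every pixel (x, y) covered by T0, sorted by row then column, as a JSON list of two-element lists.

T0:
  2·area = 20
  edge (10, 6)→(12, 8): d=(2,2) right/bottom  bias=-1
  edge (12, 8)→(0, 6): d=(-12,-2) top-left  bias=+0
  edge (0, 6)→(10, 6): d=(10,0) top-left  bias=+0
    (2,0)@(5, 1): e=[0,70,-50] → .  [on edge]
    (3,1)@(7, 3): e=[0,50,-30] → .  [on edge]
    (4,2)@(9, 5): e=[0,30,-10] → .  [on edge]
    (3,3)@(7, 7): e=[8,2,10] → X
    (4,3)@(9, 7): e=[4,6,10] → X
    (5,3)@(11, 7): e=[0,10,10] → .  [on edge]
    (3,4)@(7, 9): e=[12,-22,30] → .
    (4,4)@(9, 9): e=[8,-18,30] → .
    (6,4)@(13, 9): e=[0,-10,30] → .  [on edge]
  covered (2 px):
    . . . . . . . . . . .
    . . . . . . . . . . .
    . . . . . . . . . . .
    . . . X X . . . . . .
    . . . . . . . . . . .

Result: [[3,3],[4,3]]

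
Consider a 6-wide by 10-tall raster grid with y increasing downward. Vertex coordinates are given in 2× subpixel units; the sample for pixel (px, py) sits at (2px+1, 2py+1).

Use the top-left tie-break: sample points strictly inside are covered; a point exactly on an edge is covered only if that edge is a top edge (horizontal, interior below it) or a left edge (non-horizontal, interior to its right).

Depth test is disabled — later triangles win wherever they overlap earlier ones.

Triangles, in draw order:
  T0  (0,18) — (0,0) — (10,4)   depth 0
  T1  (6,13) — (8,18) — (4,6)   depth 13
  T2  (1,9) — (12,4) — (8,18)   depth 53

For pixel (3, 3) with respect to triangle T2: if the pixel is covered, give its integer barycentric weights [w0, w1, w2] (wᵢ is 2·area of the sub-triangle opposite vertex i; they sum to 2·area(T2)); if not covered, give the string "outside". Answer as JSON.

T0:
  2·area = 180
  edge (0, 18)→(0, 0): d=(0,-18) top-left  bias=+0
  edge (0, 0)→(10, 4): d=(10,4) right/bottom  bias=-1
  edge (10, 4)→(0, 18): d=(-10,14) right/bottom  bias=-1
    (0,0)@(1, 1): e=[18,6,156] → X
    (1,0)@(3, 1): e=[54,-2,128] → .
    (0,1)@(1, 3): e=[18,26,136] → X
    (1,1)@(3, 3): e=[54,18,108] → X
    (2,1)@(5, 3): e=[90,10,80] → X
    (3,1)@(7, 3): e=[126,2,52] → X
    (4,1)@(9, 3): e=[162,-6,24] → .
    (0,2)@(1, 5): e=[18,46,116] → X
    (4,2)@(9, 5): e=[162,14,4] → X
    (5,2)@(11, 5): e=[198,6,-24] → .
    (0,3)@(1, 7): e=[18,66,96] → X
    (4,3)@(9, 7): e=[162,34,-16] → .
    (2,5)@(5, 11): e=[90,90,0] → .  [on edge]
  covered (22 px):
    X . . . . .
    X X X X . .
    X X X X X .
    X X X X . .
    X X X . . .
    X X . . . .
    X X . . . .
    X . . . . .
    . . . . . .
    . . . . . .
T1:
  2·area = 4  (B↔C swapped to make it positive)
  edge (6, 13)→(4, 6): d=(-2,-7) top-left  bias=+0
  edge (4, 6)→(8, 18): d=(4,12) right/bottom  bias=-1
  edge (8, 18)→(6, 13): d=(-2,-5) top-left  bias=+0
    (1,1)@(3, 3): e=[-1,0,5] → .  [on edge]
    (2,4)@(5, 9): e=[1,0,3] → .  [on edge]
    (3,7)@(7, 15): e=[3,0,1] → .  [on edge]
  covered (0 px):
    . . . . . .
    . . . . . .
    . . . . . .
    . . . . . .
    . . . . . .
    . . . . . .
    . . . . . .
    . . . . . .
    . . . . . .
    . . . . . .
T2:
  2·area = 134
  edge (1, 9)→(12, 4): d=(11,-5) top-left  bias=+0
  edge (12, 4)→(8, 18): d=(-4,14) right/bottom  bias=-1
  edge (8, 18)→(1, 9): d=(-7,-9) top-left  bias=+0
    (5,2)@(11, 5): e=[6,10,118] → X
    (3,3)@(7, 7): e=[8,58,68] → X
    (4,3)@(9, 7): e=[18,30,86] → X
    (0,4)@(1, 9): e=[0,134,0] → X  [on edge]
    (1,4)@(3, 9): e=[10,106,18] → X
    (2,4)@(5, 9): e=[20,78,36] → X
    (5,4)@(11, 9): e=[50,-6,90] → .
    (0,5)@(1, 11): e=[22,126,-14] → .
    (1,5)@(3, 11): e=[32,98,4] → X
    (5,5)@(11, 11): e=[72,-14,76] → .
    (1,6)@(3, 13): e=[54,90,-10] → .
    (2,6)@(5, 13): e=[64,62,8] → X
  covered (17 px):
    . . . . . .
    . . . . . .
    . . . . . X
    . . . X X X
    X X X X X .
    . X X X X .
    . . X X X .
    . . . X . .
    . . . . . .
    . . . . . .

Final: [58,68,8]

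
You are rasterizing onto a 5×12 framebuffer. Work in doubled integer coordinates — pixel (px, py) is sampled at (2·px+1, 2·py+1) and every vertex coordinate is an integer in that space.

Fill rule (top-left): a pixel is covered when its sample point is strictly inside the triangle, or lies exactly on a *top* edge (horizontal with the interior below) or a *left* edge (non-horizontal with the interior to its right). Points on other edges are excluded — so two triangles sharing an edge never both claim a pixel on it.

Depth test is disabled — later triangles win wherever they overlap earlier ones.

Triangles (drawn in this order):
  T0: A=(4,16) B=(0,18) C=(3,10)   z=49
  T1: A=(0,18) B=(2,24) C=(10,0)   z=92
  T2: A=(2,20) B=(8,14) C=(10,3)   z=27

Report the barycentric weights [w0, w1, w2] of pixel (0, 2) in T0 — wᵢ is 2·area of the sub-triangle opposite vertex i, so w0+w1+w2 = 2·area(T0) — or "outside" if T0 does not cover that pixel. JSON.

T0:
  2·area = 26
  edge (4, 16)→(0, 18): d=(-4,2) right/bottom  bias=-1
  edge (0, 18)→(3, 10): d=(3,-8) top-left  bias=+0
  edge (3, 10)→(4, 16): d=(1,6) right/bottom  bias=-1
    (1,5)@(3, 11): e=[22,3,1] → X
    (2,5)@(5, 11): e=[18,19,-11] → .
    (1,6)@(3, 13): e=[14,9,3] → X
    (2,6)@(5, 13): e=[10,25,-9] → .
    (1,7)@(3, 15): e=[6,15,5] → X
    (2,7)@(5, 15): e=[2,31,-7] → .
    (0,8)@(1, 17): e=[2,5,19] → X
    (1,8)@(3, 17): e=[-2,21,7] → .
    (0,9)@(1, 19): e=[-6,11,21] → .
  covered (4 px):
    . . . . .
    . . . . .
    . . . . .
    . . . . .
    . . . . .
    . X . . .
    . X . . .
    . X . . .
    X . . . .
    . . . . .
    . . . . .
    . . . . .
T1:
  2·area = 96  (B↔C swapped to make it positive)
  edge (0, 18)→(10, 0): d=(10,-18) top-left  bias=+0
  edge (10, 0)→(2, 24): d=(-8,24) right/bottom  bias=-1
  edge (2, 24)→(0, 18): d=(-2,-6) top-left  bias=+0
    (4,1)@(9, 3): e=[12,0,84] → .  [on edge]
    (3,3)@(7, 7): e=[16,16,64] → X
    (4,3)@(9, 7): e=[52,-32,76] → .
    (2,4)@(5, 9): e=[0,48,48] → X  [on edge]
    (3,4)@(7, 9): e=[36,0,60] → .  [on edge]
    (2,5)@(5, 11): e=[20,32,44] → X
    (3,5)@(7, 11): e=[56,-16,56] → .
    (1,6)@(3, 13): e=[4,64,28] → X
    (3,6)@(7, 13): e=[76,-32,52] → .
    (1,7)@(3, 15): e=[24,48,24] → X
    (2,7)@(5, 15): e=[60,0,36] → .  [on edge]
    (0,8)@(1, 17): e=[8,80,8] → X
    (0,10)@(1, 21): e=[48,48,0] → X  [on edge]
    (1,10)@(3, 21): e=[84,0,12] → .  [on edge]
  covered (11 px):
    . . . . .
    . . . . .
    . . . . .
    . . . X .
    . . X . .
    . . X . .
    . X X . .
    . X . . .
    X X . . .
    X X . . .
    X . . . .
    . . . . .
T2:
  2·area = 54  (B↔C swapped to make it positive)
  edge (2, 20)→(10, 3): d=(8,-17) top-left  bias=+0
  edge (10, 3)→(8, 14): d=(-2,11) right/bottom  bias=-1
  edge (8, 14)→(2, 20): d=(-6,6) right/bottom  bias=-1
    (4,3)@(9, 7): e=[15,3,36] → X
    (4,4)@(9, 9): e=[31,-1,24] → .
    (3,5)@(7, 11): e=[13,17,24] → X
    (4,5)@(9, 11): e=[47,-5,12] → .
    (3,6)@(7, 13): e=[29,13,12] → X
    (4,6)@(9, 13): e=[63,-9,0] → .  [on edge]
    (2,7)@(5, 15): e=[11,31,12] → X
    (3,7)@(7, 15): e=[45,9,0] → .  [on edge]
    (2,8)@(5, 17): e=[27,27,0] → .  [on edge]
    (1,9)@(3, 19): e=[9,45,0] → .  [on edge]
    (0,10)@(1, 21): e=[-9,63,0] → .  [on edge]
  covered (4 px):
    . . . . .
    . . . . .
    . . . . .
    . . . . X
    . . . . .
    . . . X .
    . . . X .
    . . X . .
    . . . . .
    . . . . .
    . . . . .
    . . . . .

Final: "outside"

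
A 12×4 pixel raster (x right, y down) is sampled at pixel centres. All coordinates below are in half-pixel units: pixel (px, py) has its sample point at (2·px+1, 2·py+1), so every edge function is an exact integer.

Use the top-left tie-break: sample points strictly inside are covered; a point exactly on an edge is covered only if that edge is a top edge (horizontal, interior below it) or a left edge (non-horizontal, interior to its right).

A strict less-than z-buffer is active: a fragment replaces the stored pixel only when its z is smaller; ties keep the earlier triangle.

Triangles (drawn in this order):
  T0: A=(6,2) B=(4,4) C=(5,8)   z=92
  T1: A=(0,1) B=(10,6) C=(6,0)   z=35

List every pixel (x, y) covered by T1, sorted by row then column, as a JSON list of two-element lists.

T0:
  2·area = 10  (B↔C swapped to make it positive)
  edge (6, 2)→(5, 8): d=(-1,6) right/bottom  bias=-1
  edge (5, 8)→(4, 4): d=(-1,-4) top-left  bias=+0
  edge (4, 4)→(6, 2): d=(2,-2) top-left  bias=+0
    (3,0)@(7, 1): e=[-5,15,0] → ·  [on edge]
    (2,1)@(5, 3): e=[5,5,0] → █  [on edge]
    (3,1)@(7, 3): e=[-7,13,4] → ·
    (1,2)@(3, 5): e=[15,-5,0] → ·  [on edge]
    (2,2)@(5, 5): e=[3,3,4] → █
    (3,2)@(7, 5): e=[-9,11,8] → ·
    (0,3)@(1, 7): e=[25,-15,0] → ·  [on edge]
    (2,3)@(5, 7): e=[1,1,8] → █
    (3,3)@(7, 7): e=[-11,9,12] → ·
  covered (3 px):
    · · · · · · · · · · · ·
    · · █ · · · · · · · · ·
    · · █ · · · · · · · · ·
    · · █ · · · · · · · · ·
T1:
  2·area = 40  (B↔C swapped to make it positive)
  edge (0, 1)→(6, 0): d=(6,-1) top-left  bias=+0
  edge (6, 0)→(10, 6): d=(4,6) right/bottom  bias=-1
  edge (10, 6)→(0, 1): d=(-10,-5) top-left  bias=+0
    (0,0)@(1, 1): e=[1,34,5] → █
    (1,0)@(3, 1): e=[3,22,15] → █
    (2,0)@(5, 1): e=[5,10,25] → █
    (3,0)@(7, 1): e=[7,-2,35] → ·
    (0,1)@(1, 3): e=[13,42,-15] → ·
    (1,1)@(3, 3): e=[15,30,-5] → ·
    (2,1)@(5, 3): e=[17,18,5] → █
    (3,1)@(7, 3): e=[19,6,15] → █
    (4,1)@(9, 3): e=[21,-6,25] → ·
    (2,2)@(5, 5): e=[29,26,-15] → ·
    (3,2)@(7, 5): e=[31,14,-5] → ·
    (4,2)@(9, 5): e=[33,2,5] → █
  covered (6 px):
    █ █ █ · · · · · · · · ·
    · · █ █ · · · · · · · ·
    · · · · █ · · · · · · ·
    · · · · · · · · · · · ·

Final: [[0,0],[1,0],[2,0],[2,1],[3,1],[4,2]]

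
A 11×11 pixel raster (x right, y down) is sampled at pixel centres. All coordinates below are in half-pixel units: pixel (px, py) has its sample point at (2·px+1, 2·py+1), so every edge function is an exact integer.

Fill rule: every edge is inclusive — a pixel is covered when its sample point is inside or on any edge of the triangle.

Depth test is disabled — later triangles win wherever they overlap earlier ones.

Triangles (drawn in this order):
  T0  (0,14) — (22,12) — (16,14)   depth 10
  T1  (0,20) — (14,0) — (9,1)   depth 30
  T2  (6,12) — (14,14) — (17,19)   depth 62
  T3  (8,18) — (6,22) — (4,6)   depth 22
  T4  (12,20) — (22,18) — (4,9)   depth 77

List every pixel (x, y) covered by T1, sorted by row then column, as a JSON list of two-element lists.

T0:
  2·area = 32
  edge (0, 14)→(22, 12): d=(22,-2) inclusive
  edge (22, 12)→(16, 14): d=(-6,2) inclusive
  edge (16, 14)→(0, 14): d=(-16,0) inclusive
    (5,6)@(11, 13): e=[0,16,16] → X  [on edge]
    (6,6)@(13, 13): e=[4,12,16] → X
    (7,6)@(15, 13): e=[8,8,16] → X
    (8,6)@(17, 13): e=[12,4,16] → X
    (9,6)@(19, 13): e=[16,0,16] → X  [on edge]
    (10,6)@(21, 13): e=[20,-4,16] → .
    (5,7)@(11, 15): e=[44,4,-16] → .
    (6,7)@(13, 15): e=[48,0,-16] → .  [on edge]
    (7,7)@(15, 15): e=[52,-4,-16] → .
    (8,7)@(17, 15): e=[56,-8,-16] → .
    (9,7)@(19, 15): e=[60,-12,-16] → .
    (3,8)@(7, 17): e=[80,0,-48] → .  [on edge]
    (0,9)@(1, 19): e=[112,0,-80] → .  [on edge]
  covered (5 px):
    . . . . . . . . . . .
    . . . . . . . . . . .
    . . . . . . . . . . .
    . . . . . . . . . . .
    . . . . . . . . . . .
    . . . . . . . . . . .
    . . . . . X X X X X .
    . . . . . . . . . . .
    . . . . . . . . . . .
    . . . . . . . . . . .
    . . . . . . . . . . .
T1:
  2·area = 86  (B↔C swapped to make it positive)
  edge (0, 20)→(9, 1): d=(9,-19) inclusive
  edge (9, 1)→(14, 0): d=(5,-1) inclusive
  edge (14, 0)→(0, 20): d=(-14,20) inclusive
    (4,0)@(9, 1): e=[0,0,86] → X  [on edge]
    (5,0)@(11, 1): e=[38,2,46] → X
    (6,0)@(13, 1): e=[76,4,6] → X
    (7,0)@(15, 1): e=[114,6,-34] → .
    (4,1)@(9, 3): e=[18,10,58] → X
    (6,1)@(13, 3): e=[94,14,-22] → .
    (4,2)@(9, 5): e=[36,20,30] → X
    (5,2)@(11, 5): e=[74,22,-10] → .
    (3,3)@(7, 7): e=[16,28,42] → X
    (5,3)@(11, 7): e=[92,32,-38] → .
    (3,4)@(7, 9): e=[34,38,14] → X
    (4,4)@(9, 9): e=[72,40,-26] → .
  covered (11 px):
    . . . . X X X . . . .
    . . . . X X . . . . .
    . . . . X . . . . . .
    . . . X X . . . . . .
    . . . X . . . . . . .
    . . X . . . . . . . .
    . . . . . . . . . . .
    . X . . . . . . . . .
    . . . . . . . . . . .
    . . . . . . . . . . .
    . . . . . . . . . . .
T2:
  2·area = 34
  edge (6, 12)→(14, 14): d=(8,2) inclusive
  edge (14, 14)→(17, 19): d=(3,5) inclusive
  edge (17, 19)→(6, 12): d=(-11,-7) inclusive
    (5,4)@(11, 9): e=[-34,0,68] → .  [on edge]
    (4,6)@(9, 13): e=[2,22,10] → X
    (5,6)@(11, 13): e=[-2,12,24] → .
    (4,7)@(9, 15): e=[18,28,-12] → .
    (5,7)@(11, 15): e=[14,18,2] → X
    (6,7)@(13, 15): e=[10,8,16] → X
    (7,7)@(15, 15): e=[6,-2,30] → .
    (5,8)@(11, 17): e=[30,24,-20] → .
    (6,8)@(13, 17): e=[26,14,-6] → .
    (7,8)@(15, 17): e=[22,4,8] → X
    (8,8)@(17, 17): e=[18,-6,22] → .
    (7,9)@(15, 19): e=[38,10,-14] → .
    (8,9)@(17, 19): e=[34,0,0] → X  [on edge]
  covered (5 px):
    . . . . . . . . . . .
    . . . . . . . . . . .
    . . . . . . . . . . .
    . . . . . . . . . . .
    . . . . . . . . . . .
    . . . . . . . . . . .
    . . . . X . . . . . .
    . . . . . X X . . . .
    . . . . . . . X . . .
    . . . . . . . . X . .
    . . . . . . . . . . .
T3:
  2·area = 40
  edge (8, 18)→(6, 22): d=(-2,4) inclusive
  edge (6, 22)→(4, 6): d=(-2,-16) inclusive
  edge (4, 6)→(8, 18): d=(4,12) inclusive
    (1,1)@(3, 3): e=[50,-10,0] → .  [on edge]
    (2,4)@(5, 9): e=[30,10,0] → X  [on edge]
    (3,4)@(7, 9): e=[22,42,-24] → .
    (2,5)@(5, 11): e=[26,6,8] → X
    (3,5)@(7, 11): e=[18,38,-16] → .
    (2,6)@(5, 13): e=[22,2,16] → X
    (3,6)@(7, 13): e=[14,34,-8] → .
    (2,7)@(5, 15): e=[18,-2,24] → .
    (3,7)@(7, 15): e=[10,30,0] → X  [on edge]
    (4,7)@(9, 15): e=[2,62,-24] → .
    (3,8)@(7, 17): e=[6,26,8] → X
    (4,8)@(9, 17): e=[-2,58,-16] → .
    (4,10)@(9, 21): e=[-10,50,0] → .  [on edge]
  covered (6 px):
    . . . . . . . . . . .
    . . . . . . . . . . .
    . . . . . . . . . . .
    . . . . . . . . . . .
    . . X . . . . . . . .
    . . X . . . . . . . .
    . . X . . . . . . . .
    . . . X . . . . . . .
    . . . X . . . . . . .
    . . . X . . . . . . .
    . . . . . . . . . . .
T4:
  2·area = 126  (B↔C swapped to make it positive)
  edge (12, 20)→(4, 9): d=(-8,-11) inclusive
  edge (4, 9)→(22, 18): d=(18,9) inclusive
  edge (22, 18)→(12, 20): d=(-10,2) inclusive
    (3,5)@(7, 11): e=[17,9,100] → X
    (4,5)@(9, 11): e=[39,-9,96] → .
    (3,6)@(7, 13): e=[1,45,80] → X
    (4,6)@(9, 13): e=[23,27,76] → X
    (5,6)@(11, 13): e=[45,9,72] → X
    (6,6)@(13, 13): e=[67,-9,68] → .
    (3,7)@(7, 15): e=[-15,81,60] → .
    (4,7)@(9, 15): e=[7,63,56] → X
    (6,7)@(13, 15): e=[51,27,48] → X
    (7,7)@(15, 15): e=[73,9,44] → X
    (8,7)@(17, 15): e=[95,-9,40] → .
    (4,8)@(9, 17): e=[-9,99,36] → .
    (8,9)@(17, 19): e=[63,63,0] → X  [on edge]
    (3,10)@(7, 21): e=[-63,189,0] → .  [on edge]
  covered (16 px):
    . . . . . . . . . . .
    . . . . . . . . . . .
    . . . . . . . . . . .
    . . . . . . . . . . .
    . . . . . . . . . . .
    . . . X . . . . . . .
    . . . X X X . . . . .
    . . . . X X X X . . .
    . . . . . X X X X X .
    . . . . . . X X X . .
    . . . . . . . . . . .

Final: [[4,0],[5,0],[6,0],[4,1],[5,1],[4,2],[3,3],[4,3],[3,4],[2,5],[1,7]]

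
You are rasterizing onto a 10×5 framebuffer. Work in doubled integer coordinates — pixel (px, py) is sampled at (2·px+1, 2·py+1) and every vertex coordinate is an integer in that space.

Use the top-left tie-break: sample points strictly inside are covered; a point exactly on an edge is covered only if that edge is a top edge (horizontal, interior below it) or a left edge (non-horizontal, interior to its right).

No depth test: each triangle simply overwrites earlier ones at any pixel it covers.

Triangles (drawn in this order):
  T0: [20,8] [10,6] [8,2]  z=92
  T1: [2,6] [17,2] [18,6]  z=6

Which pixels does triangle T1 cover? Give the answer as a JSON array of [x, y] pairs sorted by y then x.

T0:
  2·area = 36
  edge (20, 8)→(10, 6): d=(-10,-2) top-left  bias=+0
  edge (10, 6)→(8, 2): d=(-2,-4) top-left  bias=+0
  edge (8, 2)→(20, 8): d=(12,6) right/bottom  bias=-1
    (4,1)@(9, 3): e=[28,2,6] → █
    (5,1)@(11, 3): e=[32,10,-6] → ·
    (2,2)@(5, 5): e=[0,-18,54] → ·  [on edge]
    (4,2)@(9, 5): e=[8,-2,30] → ·
    (5,2)@(11, 5): e=[12,6,18] → █
    (6,2)@(13, 5): e=[16,14,6] → █
    (7,2)@(15, 5): e=[20,22,-6] → ·
    (5,3)@(11, 7): e=[-8,2,42] → ·
    (6,3)@(13, 7): e=[-4,10,30] → ·
    (7,3)@(15, 7): e=[0,18,18] → █  [on edge]
    (8,3)@(17, 7): e=[4,26,6] → █
    (9,3)@(19, 7): e=[8,34,-6] → ·
  covered (5 px):
    · · · · · · · · · ·
    · · · · █ · · · · ·
    · · · · · █ █ · · ·
    · · · · · · · █ █ ·
    · · · · · · · · · ·
T1:
  2·area = 64
  edge (2, 6)→(17, 2): d=(15,-4) top-left  bias=+0
  edge (17, 2)→(18, 6): d=(1,4) right/bottom  bias=-1
  edge (18, 6)→(2, 6): d=(-16,0) right/bottom  bias=-1
    (7,1)@(15, 3): e=[7,9,48] → █
    (8,1)@(17, 3): e=[15,1,48] → █
    (9,1)@(19, 3): e=[23,-7,48] → ·
    (3,2)@(7, 5): e=[5,43,16] → █
    (4,2)@(9, 5): e=[13,35,16] → █
    (5,2)@(11, 5): e=[21,27,16] → █
    (6,2)@(13, 5): e=[29,19,16] → █
    (9,2)@(19, 5): e=[53,-5,16] → ·
    (3,3)@(7, 7): e=[35,45,-16] → ·
    (4,3)@(9, 7): e=[43,37,-16] → ·
    (5,3)@(11, 7): e=[51,29,-16] → ·
    (6,3)@(13, 7): e=[59,21,-16] → ·
  covered (8 px):
    · · · · · · · · · ·
    · · · · · · · █ █ ·
    · · · █ █ █ █ █ █ ·
    · · · · · · · · · ·
    · · · · · · · · · ·

Final: [[7,1],[8,1],[3,2],[4,2],[5,2],[6,2],[7,2],[8,2]]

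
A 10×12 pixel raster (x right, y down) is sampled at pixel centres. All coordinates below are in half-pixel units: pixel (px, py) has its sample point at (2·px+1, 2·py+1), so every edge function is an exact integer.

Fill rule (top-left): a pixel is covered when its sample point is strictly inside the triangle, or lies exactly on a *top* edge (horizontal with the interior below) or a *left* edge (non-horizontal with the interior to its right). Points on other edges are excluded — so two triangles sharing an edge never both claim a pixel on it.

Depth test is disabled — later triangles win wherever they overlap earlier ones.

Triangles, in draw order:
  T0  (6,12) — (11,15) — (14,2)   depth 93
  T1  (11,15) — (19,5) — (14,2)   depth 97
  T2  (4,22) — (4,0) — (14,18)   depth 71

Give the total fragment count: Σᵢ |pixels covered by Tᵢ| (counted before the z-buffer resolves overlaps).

T0:
  2·area = 74  (B↔C swapped to make it positive)
  edge (6, 12)→(14, 2): d=(8,-10) top-left  bias=+0
  edge (14, 2)→(11, 15): d=(-3,13) right/bottom  bias=-1
  edge (11, 15)→(6, 12): d=(-5,-3) top-left  bias=+0
    (6,2)@(13, 5): e=[14,4,56] → █
    (7,2)@(15, 5): e=[34,-22,62] → ·
    (5,3)@(11, 7): e=[10,24,40] → █
    (6,3)@(13, 7): e=[30,-2,46] → ·
    (0,4)@(1, 9): e=[-74,148,0] → ·  [on edge]
    (4,4)@(9, 9): e=[6,44,24] → █
    (6,4)@(13, 9): e=[46,-8,36] → ·
    (3,5)@(7, 11): e=[2,64,8] → █
    (6,5)@(13, 11): e=[62,-14,26] → ·
    (3,6)@(7, 13): e=[18,58,-2] → ·
    (4,6)@(9, 13): e=[38,32,4] → █
    (6,6)@(13, 13): e=[78,-20,16] → ·
    (5,7)@(11, 15): e=[74,0,0] → ·  [on edge]
  covered (9 px):
    · · · · · · · · · ·
    · · · · · · · · · ·
    · · · · · · █ · · ·
    · · · · · █ · · · ·
    · · · · █ █ · · · ·
    · · · █ █ █ · · · ·
    · · · · █ █ · · · ·
    · · · · · · · · · ·
    · · · · · · · · · ·
    · · · · · · · · · ·
    · · · · · · · · · ·
    · · · · · · · · · ·
T1:
  2·area = 74  (B↔C swapped to make it positive)
  edge (11, 15)→(14, 2): d=(3,-13) top-left  bias=+0
  edge (14, 2)→(19, 5): d=(5,3) right/bottom  bias=-1
  edge (19, 5)→(11, 15): d=(-8,10) right/bottom  bias=-1
    (7,1)@(15, 3): e=[16,2,56] → █
    (8,1)@(17, 3): e=[42,-4,36] → ·
    (7,2)@(15, 5): e=[22,12,40] → █
    (8,2)@(17, 5): e=[48,6,20] → █
    (9,2)@(19, 5): e=[74,0,0] → ·  [on edge]
    (6,3)@(13, 7): e=[2,28,44] → █
    (9,3)@(19, 7): e=[80,10,-16] → ·
    (6,4)@(13, 9): e=[8,38,28] → █
    (8,4)@(17, 9): e=[60,26,-12] → ·
    (6,5)@(13, 11): e=[14,48,12] → █
    (7,5)@(15, 11): e=[40,42,-8] → ·
    (6,6)@(13, 13): e=[20,58,-4] → ·
    (5,7)@(11, 15): e=[0,74,0] → ·  [on edge]
  covered (9 px):
    · · · · · · · · · ·
    · · · · · · · █ · ·
    · · · · · · · █ █ ·
    · · · · · · █ █ █ ·
    · · · · · · █ █ · ·
    · · · · · · █ · · ·
    · · · · · · · · · ·
    · · · · · · · · · ·
    · · · · · · · · · ·
    · · · · · · · · · ·
    · · · · · · · · · ·
    · · · · · · · · · ·
T2:
  2·area = 220
  edge (4, 22)→(4, 0): d=(0,-22) top-left  bias=+0
  edge (4, 0)→(14, 18): d=(10,18) right/bottom  bias=-1
  edge (14, 18)→(4, 22): d=(-10,4) right/bottom  bias=-1
    (2,1)@(5, 3): e=[22,12,186] → █
    (3,1)@(7, 3): e=[66,-24,178] → ·
    (2,2)@(5, 5): e=[22,32,166] → █
    (3,2)@(7, 5): e=[66,-4,158] → ·
    (2,3)@(5, 7): e=[22,52,146] → █
    (3,3)@(7, 7): e=[66,16,138] → █
    (4,3)@(9, 7): e=[110,-20,130] → ·
    (2,4)@(5, 9): e=[22,72,126] → █
    (4,4)@(9, 9): e=[110,0,110] → ·  [on edge]
    (2,5)@(5, 11): e=[22,92,106] → █
    (4,5)@(9, 11): e=[110,20,90] → █
    (5,5)@(11, 11): e=[154,-16,82] → ·
  covered (27 px):
    · · · · · · · · · ·
    · · █ · · · · · · ·
    · · █ · · · · · · ·
    · · █ █ · · · · · ·
    · · █ █ · · · · · ·
    · · █ █ █ · · · · ·
    · · █ █ █ █ · · · ·
    · · █ █ █ █ · · · ·
    · · █ █ █ █ █ · · ·
    · · █ █ █ █ · · · ·
    · · █ · · · · · · ·
    · · · · · · · · · ·

Answer: 45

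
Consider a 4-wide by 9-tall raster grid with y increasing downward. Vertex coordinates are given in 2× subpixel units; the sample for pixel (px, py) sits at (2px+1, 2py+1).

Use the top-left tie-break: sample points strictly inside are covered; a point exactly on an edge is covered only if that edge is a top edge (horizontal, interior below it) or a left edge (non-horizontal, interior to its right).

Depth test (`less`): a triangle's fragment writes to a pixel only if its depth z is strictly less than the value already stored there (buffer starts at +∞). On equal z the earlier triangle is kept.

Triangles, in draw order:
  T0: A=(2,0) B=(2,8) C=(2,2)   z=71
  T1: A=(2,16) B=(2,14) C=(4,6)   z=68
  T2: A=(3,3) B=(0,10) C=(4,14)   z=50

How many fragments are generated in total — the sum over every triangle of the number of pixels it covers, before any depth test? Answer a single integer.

T0:
  degenerate (2·area = 0) — covers nothing
T1:
  2·area = 4
  edge (2, 16)→(2, 14): d=(0,-2) top-left  bias=+0
  edge (2, 14)→(4, 6): d=(2,-8) top-left  bias=+0
  edge (4, 6)→(2, 16): d=(-2,10) right/bottom  bias=-1
    (2,0)@(5, 1): e=[6,-2,0] → ·  [on edge]
    (1,5)@(3, 11): e=[2,2,0] → ·  [on edge]
  covered (0 px):
    · · · ·
    · · · ·
    · · · ·
    · · · ·
    · · · ·
    · · · ·
    · · · ·
    · · · ·
    · · · ·
T2:
  2·area = 40  (B↔C swapped to make it positive)
  edge (3, 3)→(4, 14): d=(1,11) right/bottom  bias=-1
  edge (4, 14)→(0, 10): d=(-4,-4) top-left  bias=+0
  edge (0, 10)→(3, 3): d=(3,-7) top-left  bias=+0
    (1,1)@(3, 3): e=[0,40,0] → ·  [on edge]
    (1,2)@(3, 5): e=[2,32,6] → #
    (2,2)@(5, 5): e=[-20,40,20] → ·
    (1,3)@(3, 7): e=[4,24,12] → #
    (2,3)@(5, 7): e=[-18,32,26] → ·
    (0,4)@(1, 9): e=[28,8,4] → #
    (2,4)@(5, 9): e=[-16,24,32] → ·
    (0,5)@(1, 11): e=[30,0,10] → #  [on edge]
    (2,5)@(5, 11): e=[-14,16,38] → ·
    (0,6)@(1, 13): e=[32,-8,16] → ·
    (1,6)@(3, 13): e=[10,0,30] → #  [on edge]
    (2,6)@(5, 13): e=[-12,8,44] → ·
    (2,7)@(5, 15): e=[-10,0,50] → ·  [on edge]
    (3,8)@(7, 17): e=[-30,0,70] → ·  [on edge]
  covered (7 px):
    · · · ·
    · · · ·
    · # · ·
    · # · ·
    # # · ·
    # # · ·
    · # · ·
    · · · ·
    · · · ·

Answer: 7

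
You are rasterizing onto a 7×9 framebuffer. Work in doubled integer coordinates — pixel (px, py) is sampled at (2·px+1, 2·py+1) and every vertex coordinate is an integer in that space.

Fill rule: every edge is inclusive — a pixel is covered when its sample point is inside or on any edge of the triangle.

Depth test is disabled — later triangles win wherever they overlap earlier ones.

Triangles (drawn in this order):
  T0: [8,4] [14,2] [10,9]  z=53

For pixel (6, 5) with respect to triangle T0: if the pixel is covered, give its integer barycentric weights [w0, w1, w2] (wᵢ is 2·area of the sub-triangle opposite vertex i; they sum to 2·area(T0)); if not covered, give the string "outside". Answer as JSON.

T0:
  2·area = 34
  edge (8, 4)→(14, 2): d=(6,-2) inclusive
  edge (14, 2)→(10, 9): d=(-4,7) inclusive
  edge (10, 9)→(8, 4): d=(-2,-5) inclusive
    (5,1)@(11, 3): e=[0,17,17] → #  [on edge]
    (6,1)@(13, 3): e=[4,3,27] → #
    (2,2)@(5, 5): e=[0,51,-17] → ·  [on edge]
    (4,2)@(9, 5): e=[8,23,3] → #
    (6,2)@(13, 5): e=[16,-5,23] → ·
    (4,3)@(9, 7): e=[20,15,-1] → ·
    (5,3)@(11, 7): e=[24,1,9] → #
    (6,3)@(13, 7): e=[28,-13,19] → ·
    (5,4)@(11, 9): e=[36,-7,5] → ·
  covered (5 px):
    · · · · · · ·
    · · · · · # #
    · · · · # # ·
    · · · · · # ·
    · · · · · · ·
    · · · · · · ·
    · · · · · · ·
    · · · · · · ·
    · · · · · · ·

Answer: "outside"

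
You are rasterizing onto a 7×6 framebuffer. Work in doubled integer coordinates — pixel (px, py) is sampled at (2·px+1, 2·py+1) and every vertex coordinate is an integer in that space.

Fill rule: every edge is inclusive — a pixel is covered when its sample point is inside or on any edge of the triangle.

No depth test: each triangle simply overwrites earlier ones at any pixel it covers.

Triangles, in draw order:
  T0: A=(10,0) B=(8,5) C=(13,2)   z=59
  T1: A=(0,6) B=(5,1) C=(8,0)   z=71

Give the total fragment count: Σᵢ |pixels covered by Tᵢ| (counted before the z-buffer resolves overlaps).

T0:
  2·area = 19  (B↔C swapped to make it positive)
  edge (10, 0)→(13, 2): d=(3,2) inclusive
  edge (13, 2)→(8, 5): d=(-5,3) inclusive
  edge (8, 5)→(10, 0): d=(2,-5) inclusive
    (5,0)@(11, 1): e=[1,11,7] → █
    (6,0)@(13, 1): e=[-3,5,17] → ·
    (4,1)@(9, 3): e=[11,7,1] → █
    (6,1)@(13, 3): e=[3,-5,21] → ·
    (4,2)@(9, 5): e=[17,-3,5] → ·
    (5,2)@(11, 5): e=[13,-9,15] → ·
  covered (3 px):
    · · · · · █ ·
    · · · · █ █ ·
    · · · · · · ·
    · · · · · · ·
    · · · · · · ·
    · · · · · · ·
T1:
  2·area = 10
  edge (0, 6)→(5, 1): d=(5,-5) inclusive
  edge (5, 1)→(8, 0): d=(3,-1) inclusive
  edge (8, 0)→(0, 6): d=(-8,6) inclusive
    (2,0)@(5, 1): e=[0,0,10] → █  [on edge]
    (3,0)@(7, 1): e=[10,2,-2] → ·
    (1,1)@(3, 3): e=[0,4,6] → █  [on edge]
    (2,1)@(5, 3): e=[10,6,-6] → ·
    (0,2)@(1, 5): e=[0,8,2] → █  [on edge]
    (1,2)@(3, 5): e=[10,10,-10] → ·
    (0,3)@(1, 7): e=[10,14,-14] → ·
  covered (3 px):
    · · █ · · · ·
    · █ · · · · ·
    █ · · · · · ·
    · · · · · · ·
    · · · · · · ·
    · · · · · · ·

Result: 6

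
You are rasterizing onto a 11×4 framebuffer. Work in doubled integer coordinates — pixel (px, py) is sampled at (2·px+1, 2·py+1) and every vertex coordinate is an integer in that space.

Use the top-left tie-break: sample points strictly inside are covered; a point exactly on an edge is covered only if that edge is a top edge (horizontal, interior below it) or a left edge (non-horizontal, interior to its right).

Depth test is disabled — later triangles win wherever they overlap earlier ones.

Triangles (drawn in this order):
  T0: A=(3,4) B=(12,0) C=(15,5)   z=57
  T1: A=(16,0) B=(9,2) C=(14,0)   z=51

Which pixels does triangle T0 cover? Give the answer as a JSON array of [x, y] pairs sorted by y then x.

T0:
  2·area = 57
  edge (3, 4)→(12, 0): d=(9,-4) top-left  bias=+0
  edge (12, 0)→(15, 5): d=(3,5) right/bottom  bias=-1
  edge (15, 5)→(3, 4): d=(-12,-1) top-left  bias=+0
    (5,0)@(11, 1): e=[5,8,44] → #
    (6,0)@(13, 1): e=[13,-2,46] → ·
    (3,1)@(7, 3): e=[7,34,16] → #
    (4,1)@(9, 3): e=[15,24,18] → #
    (6,1)@(13, 3): e=[31,4,22] → #
    (7,1)@(15, 3): e=[39,-6,24] → ·
    (3,2)@(7, 5): e=[25,40,-8] → ·
    (4,2)@(9, 5): e=[33,30,-6] → ·
    (5,2)@(11, 5): e=[41,20,-4] → ·
    (6,2)@(13, 5): e=[49,10,-2] → ·
    (7,2)@(15, 5): e=[57,0,0] → ·  [on edge]
  covered (5 px):
    · · · · · # · · · · ·
    · · · # # # # · · · ·
    · · · · · · · · · · ·
    · · · · · · · · · · ·
T1:
  2·area = 4
  edge (16, 0)→(9, 2): d=(-7,2) right/bottom  bias=-1
  edge (9, 2)→(14, 0): d=(5,-2) top-left  bias=+0
  edge (14, 0)→(16, 0): d=(2,0) top-left  bias=+0
  covered (0 px):
    · · · · · · · · · · ·
    · · · · · · · · · · ·
    · · · · · · · · · · ·
    · · · · · · · · · · ·

Final: [[5,0],[3,1],[4,1],[5,1],[6,1]]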